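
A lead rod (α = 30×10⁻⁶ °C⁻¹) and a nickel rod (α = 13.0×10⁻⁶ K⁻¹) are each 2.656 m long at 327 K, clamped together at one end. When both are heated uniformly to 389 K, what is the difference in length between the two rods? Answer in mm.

2.80 mm

ΔT = 62 K
lead: ΔL = 30×10⁻⁶ × 2.656 m × 62 = 4.9402×10⁻³ m = 4.9402 mm
nickel: ΔL = 13.0×10⁻⁶ × 2.656 m × 62 = 2.1407×10⁻³ m = 2.1407 mm
difference = 4.9402 − 2.1407 = 2.7995 mm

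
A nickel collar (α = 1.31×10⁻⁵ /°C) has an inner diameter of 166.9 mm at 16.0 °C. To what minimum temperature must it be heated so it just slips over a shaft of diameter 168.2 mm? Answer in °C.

T = 611 °C

Required Δd = 168.2 − 166.9 = 1.3 mm
Δd = αd₀ΔT ⇒ ΔT = Δd/(αd₀) = 1.3 / (1.31×10⁻⁵ × 166.9) = 594.59 K
T_min = 16.0 + 594.59 = 610.59 °C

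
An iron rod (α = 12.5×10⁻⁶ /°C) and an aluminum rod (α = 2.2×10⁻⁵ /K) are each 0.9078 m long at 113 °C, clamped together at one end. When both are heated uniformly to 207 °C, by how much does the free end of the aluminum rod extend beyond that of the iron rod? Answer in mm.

0.811 mm

ΔT = 94 K
iron: ΔL = 12.5×10⁻⁶ × 0.9078 m × 94 = 1.0667×10⁻³ m = 1.0667 mm
aluminum: ΔL = 2.2×10⁻⁵ × 0.9078 m × 94 = 1.8773×10⁻³ m = 1.8773 mm
difference = 1.8773 − 1.0667 = 0.8106 mm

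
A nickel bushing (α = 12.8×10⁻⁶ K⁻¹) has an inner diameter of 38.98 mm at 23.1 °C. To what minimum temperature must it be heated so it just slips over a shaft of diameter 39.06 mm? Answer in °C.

Required Δd = 39.06 − 38.98 = 0.08 mm
Δd = αd₀ΔT ⇒ ΔT = Δd/(αd₀) = 0.08 / (12.8×10⁻⁶ × 38.98) = 160.34 K
T_min = 23.1 + 160.34 = 183.44 °C

T = 183 °C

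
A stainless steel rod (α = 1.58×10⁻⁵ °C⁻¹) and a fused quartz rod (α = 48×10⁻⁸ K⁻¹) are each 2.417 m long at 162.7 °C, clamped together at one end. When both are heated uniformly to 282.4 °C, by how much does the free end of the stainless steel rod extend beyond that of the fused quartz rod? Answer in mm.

ΔT = 119.7 K
stainless steel: ΔL = 1.58×10⁻⁵ × 2.417 m × 119.7 = 4.5712×10⁻³ m = 4.5712 mm
fused quartz: ΔL = 48×10⁻⁸ × 2.417 m × 119.7 = 1.3887×10⁻⁴ m = 0.13887 mm
difference = 4.5712 − 0.13887 = 4.43233 mm

4.43 mm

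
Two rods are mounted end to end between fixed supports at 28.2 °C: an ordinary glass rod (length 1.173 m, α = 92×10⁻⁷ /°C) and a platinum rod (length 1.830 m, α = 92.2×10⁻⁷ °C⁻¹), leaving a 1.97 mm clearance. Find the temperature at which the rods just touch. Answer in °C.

T = 99.4 °C

α₁L₁ = 1.07916×10⁻⁵ m/K, α₂L₂ = 1.68726×10⁻⁵ m/K → total 2.76642×10⁻⁵ m/K
ΔT = g/(α₁L₁+α₂L₂) = 1.97×10⁻³ / 2.76642×10⁻⁵ = 71.211 K
T = 28.2 + 71.211 = 99.411 °C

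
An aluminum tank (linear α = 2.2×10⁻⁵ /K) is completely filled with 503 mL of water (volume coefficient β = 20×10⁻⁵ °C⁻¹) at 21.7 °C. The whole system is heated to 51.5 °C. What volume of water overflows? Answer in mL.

2.01 mL

The tank also expands: β_container ≈ 3α = 6.6×10⁻⁵ /K
Net overflow = V₀(β_liq − 3α_cont)ΔT
β − 3α = 2.00×10⁻⁴ − 6.6×10⁻⁵ = 1.34×10⁻⁴ /K; ΔT = 29.8 K
ΔV = 503 × 1.34×10⁻⁴ × 29.8 = 2.01 mL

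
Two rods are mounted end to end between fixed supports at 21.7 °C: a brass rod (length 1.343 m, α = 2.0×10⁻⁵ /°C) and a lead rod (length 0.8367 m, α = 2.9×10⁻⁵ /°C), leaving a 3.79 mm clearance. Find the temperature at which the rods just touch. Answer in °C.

Gap closes when ΔL₁ + ΔL₂ = 3.79 mm = 3.79×10⁻³ m
(α₁L₁ + α₂L₂)ΔT = g
α₁L₁ + α₂L₂ = 2.0×10⁻⁵×1.343 + 2.9×10⁻⁵×0.8367 = 5.11243×10⁻⁵ m/K
ΔT = 3.79×10⁻³ / 5.11243×10⁻⁵ = 74.133 K
T = 21.7 + 74.133 = 95.833 °C

T = 95.8 °C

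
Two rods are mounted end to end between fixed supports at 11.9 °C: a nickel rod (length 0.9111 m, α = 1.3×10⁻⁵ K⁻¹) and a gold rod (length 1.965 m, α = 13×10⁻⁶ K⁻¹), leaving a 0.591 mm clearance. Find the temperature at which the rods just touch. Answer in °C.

Gap closes when ΔL₁ + ΔL₂ = 0.591 mm = 5.91×10⁻⁴ m
(α₁L₁ + α₂L₂)ΔT = g
α₁L₁ + α₂L₂ = 1.3×10⁻⁵×0.9111 + 13×10⁻⁶×1.965 = 3.73893×10⁻⁵ m/K
ΔT = 5.91×10⁻⁴ / 3.73893×10⁻⁵ = 15.807 K
T = 11.9 + 15.807 = 27.707 °C

T = 27.7 °C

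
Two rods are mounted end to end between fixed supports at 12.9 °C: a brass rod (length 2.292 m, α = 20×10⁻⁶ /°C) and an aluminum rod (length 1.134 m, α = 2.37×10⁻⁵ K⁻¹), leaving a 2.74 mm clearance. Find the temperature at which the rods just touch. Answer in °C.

α₁L₁ = 4.584×10⁻⁵ m/K, α₂L₂ = 2.68758×10⁻⁵ m/K → total 7.27158×10⁻⁵ m/K
ΔT = g/(α₁L₁+α₂L₂) = 2.74×10⁻³ / 7.27158×10⁻⁵ = 37.681 K
T = 12.9 + 37.681 = 50.581 °C

T = 50.6 °C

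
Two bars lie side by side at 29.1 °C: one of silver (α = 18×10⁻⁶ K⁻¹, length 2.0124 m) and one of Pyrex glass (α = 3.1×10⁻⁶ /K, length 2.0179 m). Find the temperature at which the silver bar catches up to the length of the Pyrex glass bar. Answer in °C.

T = 212.6 °C

Equal length when α₁L₁ΔT − α₂L₂ΔT = L₂ − L₁ = 5.50×10⁻³ m
α₁L₁ = 3.62232×10⁻⁵, α₂L₂ = 6.25549×10⁻⁶ → Δ(αL) = 2.996771×10⁻⁵ m/K
ΔT = 5.50×10⁻³ / 2.996771×10⁻⁵ = 183.531 K, so T = 29.1 + 183.531 = 212.631 °C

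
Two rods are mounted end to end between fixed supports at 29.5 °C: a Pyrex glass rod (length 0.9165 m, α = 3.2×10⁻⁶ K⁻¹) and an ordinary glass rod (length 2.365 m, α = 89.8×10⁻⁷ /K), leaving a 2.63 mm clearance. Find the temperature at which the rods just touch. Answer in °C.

Gap closes when ΔL₁ + ΔL₂ = 2.63 mm = 2.63×10⁻³ m
(α₁L₁ + α₂L₂)ΔT = g
α₁L₁ + α₂L₂ = 3.2×10⁻⁶×0.9165 + 89.8×10⁻⁷×2.365 = 2.41705×10⁻⁵ m/K
ΔT = 2.63×10⁻³ / 2.41705×10⁻⁵ = 108.81 K
T = 29.5 + 108.81 = 138.31 °C

T = 138 °C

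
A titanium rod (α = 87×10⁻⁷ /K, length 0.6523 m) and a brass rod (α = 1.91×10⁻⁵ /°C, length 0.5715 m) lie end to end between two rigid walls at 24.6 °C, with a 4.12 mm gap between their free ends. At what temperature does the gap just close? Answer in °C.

T = 273 °C

Gap closes when ΔL₁ + ΔL₂ = 4.12 mm = 4.12×10⁻³ m
(α₁L₁ + α₂L₂)ΔT = g
α₁L₁ + α₂L₂ = 87×10⁻⁷×0.6523 + 1.91×10⁻⁵×0.5715 = 1.659066×10⁻⁵ m/K
ΔT = 4.12×10⁻³ / 1.659066×10⁻⁵ = 248.33 K
T = 24.6 + 248.33 = 272.93 °C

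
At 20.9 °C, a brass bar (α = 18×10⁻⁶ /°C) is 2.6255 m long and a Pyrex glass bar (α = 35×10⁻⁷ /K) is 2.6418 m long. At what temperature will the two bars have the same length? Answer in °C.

Equal length when α₁L₁ΔT − α₂L₂ΔT = L₂ − L₁ = 1.63×10⁻² m
α₁L₁ = 4.7259×10⁻⁵, α₂L₂ = 9.2463×10⁻⁶ → Δ(αL) = 3.80127×10⁻⁵ m/K
ΔT = 1.63×10⁻² / 3.80127×10⁻⁵ = 428.804 K, so T = 20.9 + 428.804 = 449.704 °C

T = 449.7 °C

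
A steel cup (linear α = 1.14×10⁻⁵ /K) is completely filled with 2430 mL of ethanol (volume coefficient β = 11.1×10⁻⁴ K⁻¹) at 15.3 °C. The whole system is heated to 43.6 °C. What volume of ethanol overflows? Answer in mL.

74.0 mL

The cup also expands: β_container ≈ 3α = 3.42×10⁻⁵ /K
Net overflow = V₀(β_liq − 3α_cont)ΔT
β − 3α = 1.11×10⁻³ − 3.42×10⁻⁵ = 1.0758×10⁻³ /K; ΔT = 28.3 K
ΔV = 2430 × 1.0758×10⁻³ × 28.3 = 74.0 mL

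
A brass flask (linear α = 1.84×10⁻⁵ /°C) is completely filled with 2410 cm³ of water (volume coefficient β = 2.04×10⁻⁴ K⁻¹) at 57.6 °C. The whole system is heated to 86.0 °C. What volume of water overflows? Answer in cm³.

10.2 cm³

The flask also expands: β_container ≈ 3α = 5.52×10⁻⁵ /K
Net overflow = V₀(β_liq − 3α_cont)ΔT
β − 3α = 2.04×10⁻⁴ − 5.52×10⁻⁵ = 1.488×10⁻⁴ /K; ΔT = 28.4 K
ΔV = 2410 × 1.488×10⁻⁴ × 28.4 = 10.2 cm³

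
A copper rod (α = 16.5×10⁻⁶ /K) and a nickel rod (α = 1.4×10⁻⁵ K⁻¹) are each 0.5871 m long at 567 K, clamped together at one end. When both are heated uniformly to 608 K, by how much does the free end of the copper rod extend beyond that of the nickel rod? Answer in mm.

ΔT = 41 K
copper: ΔL = 16.5×10⁻⁶ × 0.5871 m × 41 = 3.9717×10⁻⁴ m = 0.39717 mm
nickel: ΔL = 1.4×10⁻⁵ × 0.5871 m × 41 = 3.3700×10⁻⁴ m = 0.33700 mm
difference = 0.39717 − 0.33700 = 0.06017 mm

0.0602 mm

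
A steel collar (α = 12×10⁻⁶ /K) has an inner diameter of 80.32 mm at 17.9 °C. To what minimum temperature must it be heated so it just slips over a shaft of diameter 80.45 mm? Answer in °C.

Required Δd = 80.45 − 80.32 = 0.13 mm
Δd = αd₀ΔT ⇒ ΔT = Δd/(αd₀) = 0.13 / (12×10⁻⁶ × 80.32) = 134.88 K
T_min = 17.9 + 134.88 = 152.78 °C

T = 153 °C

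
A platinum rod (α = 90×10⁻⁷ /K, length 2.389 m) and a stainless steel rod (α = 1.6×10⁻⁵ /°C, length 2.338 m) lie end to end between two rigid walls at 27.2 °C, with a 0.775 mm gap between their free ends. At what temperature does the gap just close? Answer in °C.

T = 40.4 °C

α₁L₁ = 2.1501×10⁻⁵ m/K, α₂L₂ = 3.7408×10⁻⁵ m/K → total 5.8909×10⁻⁵ m/K
ΔT = g/(α₁L₁+α₂L₂) = 7.75×10⁻⁴ / 5.8909×10⁻⁵ = 13.156 K
T = 27.2 + 13.156 = 40.356 °C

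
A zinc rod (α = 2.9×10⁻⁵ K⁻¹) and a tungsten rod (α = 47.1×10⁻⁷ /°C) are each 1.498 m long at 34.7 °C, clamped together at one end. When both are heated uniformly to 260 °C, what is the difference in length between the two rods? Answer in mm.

8.20 mm

ΔT = 225.3 K
zinc: ΔL = 2.9×10⁻⁵ × 1.498 m × 225.3 = 9.7875×10⁻³ m = 9.7875 mm
tungsten: ΔL = 47.1×10⁻⁷ × 1.498 m × 225.3 = 1.5896×10⁻³ m = 1.5896 mm
difference = 9.7875 − 1.5896 = 8.1979 mm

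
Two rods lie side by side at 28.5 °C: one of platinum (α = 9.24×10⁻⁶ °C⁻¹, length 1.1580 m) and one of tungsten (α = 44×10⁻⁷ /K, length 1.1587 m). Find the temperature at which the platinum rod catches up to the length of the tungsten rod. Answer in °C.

T = 153.5 °C

Equal length when α₁L₁ΔT − α₂L₂ΔT = L₂ − L₁ = 7.00×10⁻⁴ m
α₁L₁ = 1.069992×10⁻⁵, α₂L₂ = 5.09828×10⁻⁶ → Δ(αL) = 5.60164×10⁻⁶ m/K
ΔT = 7.00×10⁻⁴ / 5.60164×10⁻⁶ = 124.963 K, so T = 28.5 + 124.963 = 153.463 °C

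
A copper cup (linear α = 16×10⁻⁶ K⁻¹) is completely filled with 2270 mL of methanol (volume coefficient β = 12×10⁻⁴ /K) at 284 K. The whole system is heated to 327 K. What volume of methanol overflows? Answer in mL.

The cup also expands: β_container ≈ 3α = 4.8×10⁻⁵ /K
Net overflow = V₀(β_liq − 3α_cont)ΔT
β − 3α = 1.20×10⁻³ − 4.8×10⁻⁵ = 1.152×10⁻³ /K; ΔT = 43 K
ΔV = 2270 × 1.152×10⁻³ × 43 = 112 mL

112 mL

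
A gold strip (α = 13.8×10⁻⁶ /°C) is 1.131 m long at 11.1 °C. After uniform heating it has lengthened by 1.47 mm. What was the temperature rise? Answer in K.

ΔL = αL₀ΔT ⇒ ΔT = ΔL / (αL₀)
ΔT = 1.47×10⁻³ m / (13.8×10⁻⁶ × 1.131 m) = 94.184 K

ΔT = 94.2 K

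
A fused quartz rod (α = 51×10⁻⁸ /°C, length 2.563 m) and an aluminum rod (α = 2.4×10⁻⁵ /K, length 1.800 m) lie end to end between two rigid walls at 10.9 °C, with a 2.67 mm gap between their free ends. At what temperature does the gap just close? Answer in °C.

T = 70.9 °C

α₁L₁ = 1.30713×10⁻⁶ m/K, α₂L₂ = 4.320×10⁻⁵ m/K → total 4.450713×10⁻⁵ m/K
ΔT = g/(α₁L₁+α₂L₂) = 2.67×10⁻³ / 4.450713×10⁻⁵ = 59.990 K
T = 10.9 + 59.990 = 70.890 °C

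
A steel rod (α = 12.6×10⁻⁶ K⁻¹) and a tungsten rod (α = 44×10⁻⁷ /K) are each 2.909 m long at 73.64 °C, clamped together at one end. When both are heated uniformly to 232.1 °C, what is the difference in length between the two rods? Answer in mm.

ΔT = 158.46 K
steel: ΔL = 12.6×10⁻⁶ × 2.909 m × 158.46 = 5.8081×10⁻³ m = 5.8081 mm
tungsten: ΔL = 44×10⁻⁷ × 2.909 m × 158.46 = 2.0282×10⁻³ m = 2.0282 mm
difference = 5.8081 − 2.0282 = 3.7799 mm

3.78 mm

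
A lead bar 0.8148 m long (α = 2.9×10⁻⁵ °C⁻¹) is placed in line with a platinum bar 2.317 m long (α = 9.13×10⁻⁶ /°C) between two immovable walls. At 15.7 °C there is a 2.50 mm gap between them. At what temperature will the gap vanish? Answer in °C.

T = 71.5 °C

Gap closes when ΔL₁ + ΔL₂ = 2.50 mm = 2.50×10⁻³ m
(α₁L₁ + α₂L₂)ΔT = g
α₁L₁ + α₂L₂ = 2.9×10⁻⁵×0.8148 + 9.13×10⁻⁶×2.317 = 4.478341×10⁻⁵ m/K
ΔT = 2.50×10⁻³ / 4.478341×10⁻⁵ = 55.824 K
T = 15.7 + 55.824 = 71.524 °C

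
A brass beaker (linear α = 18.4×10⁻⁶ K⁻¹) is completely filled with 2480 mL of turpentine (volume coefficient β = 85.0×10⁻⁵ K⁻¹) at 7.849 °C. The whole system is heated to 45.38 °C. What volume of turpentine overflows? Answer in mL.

The beaker also expands: β_container ≈ 3α = 5.52×10⁻⁵ /K
Net overflow = V₀(β_liq − 3α_cont)ΔT
β − 3α = 8.50×10⁻⁴ − 5.52×10⁻⁵ = 7.948×10⁻⁴ /K; ΔT = 37.531 K
ΔV = 2480 × 7.948×10⁻⁴ × 37.531 = 74.0 mL

74.0 mL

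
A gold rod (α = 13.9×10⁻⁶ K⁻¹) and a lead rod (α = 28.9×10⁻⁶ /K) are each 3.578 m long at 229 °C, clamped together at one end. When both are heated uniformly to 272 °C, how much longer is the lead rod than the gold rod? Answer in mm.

2.31 mm

ΔT = 43 K
gold: ΔL = 13.9×10⁻⁶ × 3.578 m × 43 = 2.1386×10⁻³ m = 2.1386 mm
lead: ΔL = 28.9×10⁻⁶ × 3.578 m × 43 = 4.4464×10⁻³ m = 4.4464 mm
difference = 4.4464 − 2.1386 = 2.3078 mm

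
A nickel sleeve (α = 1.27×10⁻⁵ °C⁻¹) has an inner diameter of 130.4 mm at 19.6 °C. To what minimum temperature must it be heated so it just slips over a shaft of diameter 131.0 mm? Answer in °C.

Required Δd = 131.0 − 130.4 = 0.6 mm
Δd = αd₀ΔT ⇒ ΔT = Δd/(αd₀) = 0.6 / (1.27×10⁻⁵ × 130.4) = 362.30 K
T_min = 19.6 + 362.30 = 381.90 °C

T = 382 °C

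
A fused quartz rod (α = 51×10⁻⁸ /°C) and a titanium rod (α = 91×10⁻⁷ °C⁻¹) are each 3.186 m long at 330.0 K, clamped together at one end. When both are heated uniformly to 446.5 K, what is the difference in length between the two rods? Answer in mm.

ΔT = 116.5 K
fused quartz: ΔL = 51×10⁻⁸ × 3.186 m × 116.5 = 1.8930×10⁻⁴ m = 0.18930 mm
titanium: ΔL = 91×10⁻⁷ × 3.186 m × 116.5 = 3.3776×10⁻³ m = 3.3776 mm
difference = 3.3776 − 0.18930 = 3.1883 mm

3.19 mm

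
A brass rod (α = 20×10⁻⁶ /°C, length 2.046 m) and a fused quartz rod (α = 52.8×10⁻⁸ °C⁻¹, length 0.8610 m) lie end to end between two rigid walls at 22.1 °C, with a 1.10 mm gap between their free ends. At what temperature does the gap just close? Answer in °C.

T = 48.7 °C

Gap closes when ΔL₁ + ΔL₂ = 1.10 mm = 1.10×10⁻³ m
(α₁L₁ + α₂L₂)ΔT = g
α₁L₁ + α₂L₂ = 20×10⁻⁶×2.046 + 52.8×10⁻⁸×0.8610 = 4.1374608×10⁻⁵ m/K
ΔT = 1.10×10⁻³ / 4.1374608×10⁻⁵ = 26.586 K
T = 22.1 + 26.586 = 48.686 °C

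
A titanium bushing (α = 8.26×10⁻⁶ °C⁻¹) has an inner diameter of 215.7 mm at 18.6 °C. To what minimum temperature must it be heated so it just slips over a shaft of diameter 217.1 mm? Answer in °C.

Required Δd = 217.1 − 215.7 = 1.4 mm
Δd = αd₀ΔT ⇒ ΔT = Δd/(αd₀) = 1.4 / (8.26×10⁻⁶ × 215.7) = 785.77 K
T_min = 18.6 + 785.77 = 804.37 °C

T = 804 °C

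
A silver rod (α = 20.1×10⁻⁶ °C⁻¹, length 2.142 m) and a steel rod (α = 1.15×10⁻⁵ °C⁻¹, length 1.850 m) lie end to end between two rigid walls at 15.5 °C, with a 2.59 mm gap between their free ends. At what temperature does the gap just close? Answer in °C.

α₁L₁ = 4.30542×10⁻⁵ m/K, α₂L₂ = 2.1275×10⁻⁵ m/K → total 6.43292×10⁻⁵ m/K
ΔT = g/(α₁L₁+α₂L₂) = 2.59×10⁻³ / 6.43292×10⁻⁵ = 40.262 K
T = 15.5 + 40.262 = 55.762 °C

T = 55.8 °C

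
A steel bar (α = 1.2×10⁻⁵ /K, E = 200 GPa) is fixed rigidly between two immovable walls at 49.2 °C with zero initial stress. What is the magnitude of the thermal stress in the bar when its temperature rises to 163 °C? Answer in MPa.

σ = 273 MPa

Fully constrained: the free strain ε = αΔT is blocked, so σ = Eε = EαΔT.
|ΔT| = 113.8 K
σ = 200×10⁹ × 1.2×10⁻⁵ × 113.8 = 2.73×10⁸ Pa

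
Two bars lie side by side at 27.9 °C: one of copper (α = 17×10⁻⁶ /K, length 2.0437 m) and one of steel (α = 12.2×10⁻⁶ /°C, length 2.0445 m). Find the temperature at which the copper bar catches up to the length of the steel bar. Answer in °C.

L₁(1 + α₁ΔT) = L₂(1 + α₂ΔT) ⇒ ΔT = (L₂ − L₁)/(α₁L₁ − α₂L₂)
L₂ − L₁ = 2.0445 − 2.0437 = 8.00×10⁻⁴ m
α₁L₁ − α₂L₂ = 17×10⁻⁶×2.0437 − 12.2×10⁻⁶×2.0445 = 9.80×10⁻⁶ m/K
ΔT = 8.00×10⁻⁴ / 9.80×10⁻⁶ = 81.633 K
T = 27.9 + 81.633 = 109.533 °C

T = 109.5 °C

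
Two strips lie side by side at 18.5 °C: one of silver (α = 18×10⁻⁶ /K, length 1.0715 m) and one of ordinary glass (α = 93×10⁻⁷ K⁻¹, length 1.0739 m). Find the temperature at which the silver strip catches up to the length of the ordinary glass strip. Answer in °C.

T = 276.6 °C

L₁(1 + α₁ΔT) = L₂(1 + α₂ΔT) ⇒ ΔT = (L₂ − L₁)/(α₁L₁ − α₂L₂)
L₂ − L₁ = 1.0739 − 1.0715 = 2.40×10⁻³ m
α₁L₁ − α₂L₂ = 18×10⁻⁶×1.0715 − 93×10⁻⁷×1.0739 = 9.29973×10⁻⁶ m/K
ΔT = 2.40×10⁻³ / 9.29973×10⁻⁶ = 258.072 K
T = 18.5 + 258.072 = 276.572 °C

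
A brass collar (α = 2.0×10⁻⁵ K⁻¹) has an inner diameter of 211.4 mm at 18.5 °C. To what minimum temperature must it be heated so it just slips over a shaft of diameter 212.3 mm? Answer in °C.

Required Δd = 212.3 − 211.4 = 0.9 mm
Δd = αd₀ΔT ⇒ ΔT = Δd/(αd₀) = 0.9 / (2.0×10⁻⁵ × 211.4) = 212.87 K
T_min = 18.5 + 212.87 = 231.37 °C

T = 231 °C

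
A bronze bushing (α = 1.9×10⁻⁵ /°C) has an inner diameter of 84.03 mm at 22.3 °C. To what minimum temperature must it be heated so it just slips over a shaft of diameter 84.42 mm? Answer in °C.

T = 267 °C

Required Δd = 84.42 − 84.03 = 0.39 mm
Δd = αd₀ΔT ⇒ ΔT = Δd/(αd₀) = 0.39 / (1.9×10⁻⁵ × 84.03) = 244.27 K
T_min = 22.3 + 244.27 = 266.57 °C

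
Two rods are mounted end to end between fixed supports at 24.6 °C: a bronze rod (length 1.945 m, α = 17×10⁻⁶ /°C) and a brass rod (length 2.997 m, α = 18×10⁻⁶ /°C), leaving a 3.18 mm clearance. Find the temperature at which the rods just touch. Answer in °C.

Gap closes when ΔL₁ + ΔL₂ = 3.18 mm = 3.18×10⁻³ m
(α₁L₁ + α₂L₂)ΔT = g
α₁L₁ + α₂L₂ = 17×10⁻⁶×1.945 + 18×10⁻⁶×2.997 = 8.7011×10⁻⁵ m/K
ΔT = 3.18×10⁻³ / 8.7011×10⁻⁵ = 36.547 K
T = 24.6 + 36.547 = 61.147 °C

T = 61.1 °C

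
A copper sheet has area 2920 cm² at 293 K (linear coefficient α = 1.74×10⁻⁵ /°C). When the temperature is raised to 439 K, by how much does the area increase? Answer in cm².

Area coefficient ≈ 2α; |ΔT| = 146 K
ΔA = 2αA₀ΔT = 2(1.74×10⁻⁵)(2920)(146) = 14.8 cm²

ΔA = 14.8 cm²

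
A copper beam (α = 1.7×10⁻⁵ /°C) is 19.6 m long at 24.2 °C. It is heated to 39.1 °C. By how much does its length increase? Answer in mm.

ΔL = 4.96 mm

|ΔT| = |39.1 − 24.2| = 14.9 K
ΔL = αL₀ΔT = (1.7×10⁻⁵)(19.6)(14.9) = 4.96×10⁻³ m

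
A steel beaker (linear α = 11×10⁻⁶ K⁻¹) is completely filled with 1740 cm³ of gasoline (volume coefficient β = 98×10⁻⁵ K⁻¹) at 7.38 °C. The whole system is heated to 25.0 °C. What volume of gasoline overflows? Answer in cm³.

29.0 cm³

The beaker also expands: β_container ≈ 3α = 3.3×10⁻⁵ /K
Net overflow = V₀(β_liq − 3α_cont)ΔT
β − 3α = 9.80×10⁻⁴ − 3.3×10⁻⁵ = 9.47×10⁻⁴ /K; ΔT = 17.62 K
ΔV = 1740 × 9.47×10⁻⁴ × 17.62 = 29.0 cm³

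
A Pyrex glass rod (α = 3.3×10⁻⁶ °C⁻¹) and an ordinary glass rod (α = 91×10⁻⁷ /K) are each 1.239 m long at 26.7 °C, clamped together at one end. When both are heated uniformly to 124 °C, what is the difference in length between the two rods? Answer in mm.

0.699 mm

ΔT = 97.3 K
Pyrex glass: ΔL = 3.3×10⁻⁶ × 1.239 m × 97.3 = 3.9783×10⁻⁴ m = 0.39783 mm
ordinary glass: ΔL = 91×10⁻⁷ × 1.239 m × 97.3 = 1.0970×10⁻³ m = 1.0970 mm
difference = 1.0970 − 0.39783 = 0.69917 mm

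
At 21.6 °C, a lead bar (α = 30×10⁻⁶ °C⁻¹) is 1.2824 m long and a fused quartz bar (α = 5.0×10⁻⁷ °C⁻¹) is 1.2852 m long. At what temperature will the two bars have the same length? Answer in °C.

L₁(1 + α₁ΔT) = L₂(1 + α₂ΔT) ⇒ ΔT = (L₂ − L₁)/(α₁L₁ − α₂L₂)
L₂ − L₁ = 1.2852 − 1.2824 = 2.80×10⁻³ m
α₁L₁ − α₂L₂ = 30×10⁻⁶×1.2824 − 5.0×10⁻⁷×1.2852 = 3.78294×10⁻⁵ m/K
ΔT = 2.80×10⁻³ / 3.78294×10⁻⁵ = 74.0165 K
T = 21.6 + 74.0165 = 95.6165 °C

T = 95.62 °C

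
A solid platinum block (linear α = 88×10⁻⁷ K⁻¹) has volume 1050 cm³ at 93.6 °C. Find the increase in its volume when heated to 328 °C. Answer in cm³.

ΔV = 6.50 cm³

Isotropic solid: β ≈ 3α = 2.6×10⁻⁵ /K; ΔT = 234.4 K
ΔV = 3αV₀ΔT = 3(88×10⁻⁷)(1050)(234.4) = 6.50 cm³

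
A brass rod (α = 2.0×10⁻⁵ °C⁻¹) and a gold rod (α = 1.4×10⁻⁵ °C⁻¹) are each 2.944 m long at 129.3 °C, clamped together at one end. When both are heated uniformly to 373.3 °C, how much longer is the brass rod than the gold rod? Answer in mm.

4.31 mm

ΔT = 244.0 K
brass: ΔL = 2.0×10⁻⁵ × 2.944 m × 244.0 = 1.4367×10⁻² m = 14.367 mm
gold: ΔL = 1.4×10⁻⁵ × 2.944 m × 244.0 = 1.0057×10⁻² m = 10.057 mm
difference = 14.367 − 10.057 = 4.310 mm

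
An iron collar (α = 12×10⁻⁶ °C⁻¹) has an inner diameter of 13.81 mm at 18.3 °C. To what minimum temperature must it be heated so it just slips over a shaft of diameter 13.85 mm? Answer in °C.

T = 260 °C

Required Δd = 13.85 − 13.81 = 0.04 mm
Δd = αd₀ΔT ⇒ ΔT = Δd/(αd₀) = 0.04 / (12×10⁻⁶ × 13.81) = 241.37 K
T_min = 18.3 + 241.37 = 259.67 °C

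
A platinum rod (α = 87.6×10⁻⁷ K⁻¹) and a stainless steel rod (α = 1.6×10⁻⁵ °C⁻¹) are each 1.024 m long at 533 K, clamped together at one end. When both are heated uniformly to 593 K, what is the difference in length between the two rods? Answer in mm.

ΔT = 60 K
platinum: ΔL = 87.6×10⁻⁷ × 1.024 m × 60 = 5.3821×10⁻⁴ m = 0.53821 mm
stainless steel: ΔL = 1.6×10⁻⁵ × 1.024 m × 60 = 9.8304×10⁻⁴ m = 0.98304 mm
difference = 0.98304 − 0.53821 = 0.44483 mm

0.445 mm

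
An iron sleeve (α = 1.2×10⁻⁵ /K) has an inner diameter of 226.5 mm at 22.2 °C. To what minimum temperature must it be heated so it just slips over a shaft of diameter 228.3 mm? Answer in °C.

Required Δd = 228.3 − 226.5 = 1.8 mm
Δd = αd₀ΔT ⇒ ΔT = Δd/(αd₀) = 1.8 / (1.2×10⁻⁵ × 226.5) = 662.25 K
T_min = 22.2 + 662.25 = 684.45 °C

T = 684 °C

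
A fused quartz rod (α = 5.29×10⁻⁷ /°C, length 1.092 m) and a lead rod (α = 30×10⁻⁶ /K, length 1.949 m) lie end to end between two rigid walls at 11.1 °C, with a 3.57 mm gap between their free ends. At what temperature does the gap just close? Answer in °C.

T = 71.6 °C

α₁L₁ = 5.77668×10⁻⁷ m/K, α₂L₂ = 5.847×10⁻⁵ m/K → total 5.9047668×10⁻⁵ m/K
ΔT = g/(α₁L₁+α₂L₂) = 3.57×10⁻³ / 5.9047668×10⁻⁵ = 60.460 K
T = 11.1 + 60.460 = 71.560 °C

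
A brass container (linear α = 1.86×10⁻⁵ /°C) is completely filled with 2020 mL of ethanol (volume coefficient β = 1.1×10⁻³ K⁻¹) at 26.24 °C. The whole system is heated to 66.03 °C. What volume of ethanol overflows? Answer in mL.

The container also expands: β_container ≈ 3α = 5.58×10⁻⁵ /K
Net overflow = V₀(β_liq − 3α_cont)ΔT
β − 3α = 1.10×10⁻³ − 5.58×10⁻⁵ = 1.0442×10⁻³ /K; ΔT = 39.79 K
ΔV = 2020 × 1.0442×10⁻³ × 39.79 = 83.9 mL

83.9 mL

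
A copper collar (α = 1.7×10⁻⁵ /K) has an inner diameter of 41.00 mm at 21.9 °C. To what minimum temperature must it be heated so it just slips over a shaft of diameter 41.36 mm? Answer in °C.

T = 538 °C

Required Δd = 41.36 − 41.00 = 0.36 mm
Δd = αd₀ΔT ⇒ ΔT = Δd/(αd₀) = 0.36 / (1.7×10⁻⁵ × 41.00) = 516.50 K
T_min = 21.9 + 516.50 = 538.40 °C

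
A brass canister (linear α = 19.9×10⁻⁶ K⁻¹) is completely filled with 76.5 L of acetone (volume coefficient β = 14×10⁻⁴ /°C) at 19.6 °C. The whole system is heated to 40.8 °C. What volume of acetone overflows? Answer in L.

The canister also expands: β_container ≈ 3α = 5.97×10⁻⁵ /K
Net overflow = V₀(β_liq − 3α_cont)ΔT
β − 3α = 1.40×10⁻³ − 5.97×10⁻⁵ = 1.3403×10⁻³ /K; ΔT = 21.2 K
ΔV = 76.5 × 1.3403×10⁻³ × 21.2 = 2.17 L

2.17 L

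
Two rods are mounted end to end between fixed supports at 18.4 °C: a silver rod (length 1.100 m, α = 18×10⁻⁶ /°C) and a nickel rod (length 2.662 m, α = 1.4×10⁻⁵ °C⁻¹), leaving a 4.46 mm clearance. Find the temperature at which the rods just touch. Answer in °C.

T = 96.6 °C

α₁L₁ = 1.980×10⁻⁵ m/K, α₂L₂ = 3.7268×10⁻⁵ m/K → total 5.7068×10⁻⁵ m/K
ΔT = g/(α₁L₁+α₂L₂) = 4.46×10⁻³ / 5.7068×10⁻⁵ = 78.152 K
T = 18.4 + 78.152 = 96.552 °C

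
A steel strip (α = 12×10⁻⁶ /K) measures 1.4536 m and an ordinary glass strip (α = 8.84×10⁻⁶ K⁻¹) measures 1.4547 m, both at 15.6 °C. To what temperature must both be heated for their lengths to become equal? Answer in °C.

T = 255.6 °C

L₁(1 + α₁ΔT) = L₂(1 + α₂ΔT) ⇒ ΔT = (L₂ − L₁)/(α₁L₁ − α₂L₂)
L₂ − L₁ = 1.4547 − 1.4536 = 1.10×10⁻³ m
α₁L₁ − α₂L₂ = 12×10⁻⁶×1.4536 − 8.84×10⁻⁶×1.4547 = 4.583652×10⁻⁶ m/K
ΔT = 1.10×10⁻³ / 4.583652×10⁻⁶ = 239.983 K
T = 15.6 + 239.983 = 255.583 °C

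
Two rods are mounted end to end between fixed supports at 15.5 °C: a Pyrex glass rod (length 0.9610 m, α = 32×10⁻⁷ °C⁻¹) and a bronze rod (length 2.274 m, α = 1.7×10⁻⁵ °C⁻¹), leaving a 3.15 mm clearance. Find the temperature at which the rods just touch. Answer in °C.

T = 91.0 °C

α₁L₁ = 3.0752×10⁻⁶ m/K, α₂L₂ = 3.8658×10⁻⁵ m/K → total 4.17332×10⁻⁵ m/K
ΔT = g/(α₁L₁+α₂L₂) = 3.15×10⁻³ / 4.17332×10⁻⁵ = 75.479 K
T = 15.5 + 75.479 = 90.979 °C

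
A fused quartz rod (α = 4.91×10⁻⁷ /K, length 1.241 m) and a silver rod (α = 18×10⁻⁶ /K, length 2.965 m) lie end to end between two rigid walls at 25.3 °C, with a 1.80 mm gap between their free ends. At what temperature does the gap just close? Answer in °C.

Gap closes when ΔL₁ + ΔL₂ = 1.80 mm = 1.80×10⁻³ m
(α₁L₁ + α₂L₂)ΔT = g
α₁L₁ + α₂L₂ = 4.91×10⁻⁷×1.241 + 18×10⁻⁶×2.965 = 5.3979331×10⁻⁵ m/K
ΔT = 1.80×10⁻³ / 5.3979331×10⁻⁵ = 33.346 K
T = 25.3 + 33.346 = 58.646 °C

T = 58.6 °C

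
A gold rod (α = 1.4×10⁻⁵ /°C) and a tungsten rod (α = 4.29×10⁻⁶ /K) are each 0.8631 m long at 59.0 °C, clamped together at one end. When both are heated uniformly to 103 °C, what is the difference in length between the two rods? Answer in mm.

0.369 mm

ΔT = 44.0 K
gold: ΔL = 1.4×10⁻⁵ × 0.8631 m × 44.0 = 5.3167×10⁻⁴ m = 0.53167 mm
tungsten: ΔL = 4.29×10⁻⁶ × 0.8631 m × 44.0 = 1.6292×10⁻⁴ m = 0.16292 mm
difference = 0.53167 − 0.16292 = 0.36875 mm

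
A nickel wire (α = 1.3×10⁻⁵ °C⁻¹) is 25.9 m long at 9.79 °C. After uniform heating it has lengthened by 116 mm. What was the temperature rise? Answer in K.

ΔL = αL₀ΔT ⇒ ΔT = ΔL / (αL₀)
ΔT = 116×10⁻³ m / (1.3×10⁻⁵ × 25.9 m) = 344.52 K

ΔT = 345 K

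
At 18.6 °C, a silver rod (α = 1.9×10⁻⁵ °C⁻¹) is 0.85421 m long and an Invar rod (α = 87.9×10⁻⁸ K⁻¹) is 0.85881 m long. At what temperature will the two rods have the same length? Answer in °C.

T = 315.9 °C

L₁(1 + α₁ΔT) = L₂(1 + α₂ΔT) ⇒ ΔT = (L₂ − L₁)/(α₁L₁ − α₂L₂)
L₂ − L₁ = 0.85881 − 0.85421 = 4.60×10⁻³ m
α₁L₁ − α₂L₂ = 1.9×10⁻⁵×0.85421 − 87.9×10⁻⁸×0.85881 = 1.547509601×10⁻⁵ m/K
ΔT = 4.60×10⁻³ / 1.547509601×10⁻⁵ = 297.252 K
T = 18.6 + 297.252 = 315.852 °C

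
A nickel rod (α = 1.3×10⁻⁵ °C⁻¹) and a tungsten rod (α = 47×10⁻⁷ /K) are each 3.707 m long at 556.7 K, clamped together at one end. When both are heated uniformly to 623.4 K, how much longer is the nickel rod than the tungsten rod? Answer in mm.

2.05 mm

ΔT = 66.7 K
nickel: ΔL = 1.3×10⁻⁵ × 3.707 m × 66.7 = 3.2143×10⁻³ m = 3.2143 mm
tungsten: ΔL = 47×10⁻⁷ × 3.707 m × 66.7 = 1.1621×10⁻³ m = 1.1621 mm
difference = 3.2143 − 1.1621 = 2.0522 mm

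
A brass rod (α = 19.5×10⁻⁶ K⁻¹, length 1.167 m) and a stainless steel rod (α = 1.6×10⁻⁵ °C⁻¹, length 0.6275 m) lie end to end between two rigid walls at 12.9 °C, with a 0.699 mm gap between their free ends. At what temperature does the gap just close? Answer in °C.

T = 34.2 °C

Gap closes when ΔL₁ + ΔL₂ = 0.699 mm = 6.99×10⁻⁴ m
(α₁L₁ + α₂L₂)ΔT = g
α₁L₁ + α₂L₂ = 19.5×10⁻⁶×1.167 + 1.6×10⁻⁵×0.6275 = 3.27965×10⁻⁵ m/K
ΔT = 6.99×10⁻⁴ / 3.27965×10⁻⁵ = 21.313 K
T = 12.9 + 21.313 = 34.213 °C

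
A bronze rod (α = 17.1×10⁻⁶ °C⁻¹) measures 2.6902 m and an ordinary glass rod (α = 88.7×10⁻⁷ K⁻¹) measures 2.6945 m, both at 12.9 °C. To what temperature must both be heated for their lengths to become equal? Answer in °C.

T = 207.5 °C

Equal length when α₁L₁ΔT − α₂L₂ΔT = L₂ − L₁ = 4.30×10⁻³ m
α₁L₁ = 4.600242×10⁻⁵, α₂L₂ = 2.3900215×10⁻⁵ → Δ(αL) = 2.2102205×10⁻⁵ m/K
ΔT = 4.30×10⁻³ / 2.2102205×10⁻⁵ = 194.551 K, so T = 12.9 + 194.551 = 207.451 °C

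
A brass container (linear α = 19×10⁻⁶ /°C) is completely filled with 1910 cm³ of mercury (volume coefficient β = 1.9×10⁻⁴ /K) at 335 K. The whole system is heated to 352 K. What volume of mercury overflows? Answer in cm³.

4.32 cm³

The container also expands: β_container ≈ 3α = 5.7×10⁻⁵ /K
Net overflow = V₀(β_liq − 3α_cont)ΔT
β − 3α = 1.90×10⁻⁴ − 5.7×10⁻⁵ = 1.33×10⁻⁴ /K; ΔT = 17 K
ΔV = 1910 × 1.33×10⁻⁴ × 17 = 4.32 cm³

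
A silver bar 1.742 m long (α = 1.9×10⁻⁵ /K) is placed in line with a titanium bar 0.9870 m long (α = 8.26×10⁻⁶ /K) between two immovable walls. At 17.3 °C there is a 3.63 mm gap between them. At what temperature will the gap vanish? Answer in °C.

T = 105 °C

α₁L₁ = 3.3098×10⁻⁵ m/K, α₂L₂ = 8.15262×10⁻⁶ m/K → total 4.125062×10⁻⁵ m/K
ΔT = g/(α₁L₁+α₂L₂) = 3.63×10⁻³ / 4.125062×10⁻⁵ = 88.00 K
T = 17.3 + 88.00 = 105.30 °C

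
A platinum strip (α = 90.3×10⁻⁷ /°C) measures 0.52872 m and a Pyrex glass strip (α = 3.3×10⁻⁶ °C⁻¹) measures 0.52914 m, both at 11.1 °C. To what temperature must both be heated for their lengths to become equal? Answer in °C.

T = 149.8 °C

L₁(1 + α₁ΔT) = L₂(1 + α₂ΔT) ⇒ ΔT = (L₂ − L₁)/(α₁L₁ − α₂L₂)
L₂ − L₁ = 0.52914 − 0.52872 = 4.20×10⁻⁴ m
α₁L₁ − α₂L₂ = 90.3×10⁻⁷×0.52872 − 3.3×10⁻⁶×0.52914 = 3.0281796×10⁻⁶ m/K
ΔT = 4.20×10⁻⁴ / 3.0281796×10⁻⁶ = 138.697 K
T = 11.1 + 138.697 = 149.797 °C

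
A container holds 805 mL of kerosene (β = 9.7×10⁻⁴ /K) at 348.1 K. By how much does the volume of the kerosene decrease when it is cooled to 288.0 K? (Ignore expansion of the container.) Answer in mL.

ΔV = 46.9 mL

|ΔT| = |288.0 − 348.1| = 60.1 K
ΔV = βV₀ΔT = (9.7×10⁻⁴)(805)(60.1) = 46.9 mL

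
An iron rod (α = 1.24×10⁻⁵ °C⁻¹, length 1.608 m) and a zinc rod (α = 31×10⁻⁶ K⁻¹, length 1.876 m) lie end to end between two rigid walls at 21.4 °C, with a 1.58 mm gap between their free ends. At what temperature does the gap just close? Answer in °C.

T = 41.6 °C

α₁L₁ = 1.99392×10⁻⁵ m/K, α₂L₂ = 5.8156×10⁻⁵ m/K → total 7.80952×10⁻⁵ m/K
ΔT = g/(α₁L₁+α₂L₂) = 1.58×10⁻³ / 7.80952×10⁻⁵ = 20.232 K
T = 21.4 + 20.232 = 41.632 °C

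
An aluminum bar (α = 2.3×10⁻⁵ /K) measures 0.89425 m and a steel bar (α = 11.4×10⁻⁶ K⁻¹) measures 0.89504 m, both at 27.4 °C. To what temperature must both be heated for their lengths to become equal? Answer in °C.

T = 103.6 °C

Equal length when α₁L₁ΔT − α₂L₂ΔT = L₂ − L₁ = 7.90×10⁻⁴ m
α₁L₁ = 2.056775×10⁻⁵, α₂L₂ = 1.0203456×10⁻⁵ → Δ(αL) = 1.0364294×10⁻⁵ m/K
ΔT = 7.90×10⁻⁴ / 1.0364294×10⁻⁵ = 76.223 K, so T = 27.4 + 76.223 = 103.623 °C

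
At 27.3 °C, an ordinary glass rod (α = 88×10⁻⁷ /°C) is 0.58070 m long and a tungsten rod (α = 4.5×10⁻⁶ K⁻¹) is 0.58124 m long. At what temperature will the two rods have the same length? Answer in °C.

Equal length when α₁L₁ΔT − α₂L₂ΔT = L₂ − L₁ = 5.40×10⁻⁴ m
α₁L₁ = 5.11016×10⁻⁶, α₂L₂ = 2.61558×10⁻⁶ → Δ(αL) = 2.49458×10⁻⁶ m/K
ΔT = 5.40×10⁻⁴ / 2.49458×10⁻⁶ = 216.469 K, so T = 27.3 + 216.469 = 243.769 °C

T = 243.8 °C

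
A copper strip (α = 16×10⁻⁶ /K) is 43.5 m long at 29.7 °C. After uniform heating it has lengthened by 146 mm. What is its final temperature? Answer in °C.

ΔL = αL₀ΔT ⇒ ΔT = ΔL / (αL₀)
ΔT = 146×10⁻³ m / (16×10⁻⁶ × 43.5 m) = 209.77 K
T = 29.7 + 209.77 = 239.47 °C

T = 239 °C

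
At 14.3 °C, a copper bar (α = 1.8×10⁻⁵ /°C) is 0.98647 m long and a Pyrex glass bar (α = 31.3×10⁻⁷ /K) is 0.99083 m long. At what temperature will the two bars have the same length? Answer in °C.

L₁(1 + α₁ΔT) = L₂(1 + α₂ΔT) ⇒ ΔT = (L₂ − L₁)/(α₁L₁ − α₂L₂)
L₂ − L₁ = 0.99083 − 0.98647 = 4.36×10⁻³ m
α₁L₁ − α₂L₂ = 1.8×10⁻⁵×0.98647 − 31.3×10⁻⁷×0.99083 = 1.46551621×10⁻⁵ m/K
ΔT = 4.36×10⁻³ / 1.46551621×10⁻⁵ = 297.506 K
T = 14.3 + 297.506 = 311.806 °C

T = 311.8 °C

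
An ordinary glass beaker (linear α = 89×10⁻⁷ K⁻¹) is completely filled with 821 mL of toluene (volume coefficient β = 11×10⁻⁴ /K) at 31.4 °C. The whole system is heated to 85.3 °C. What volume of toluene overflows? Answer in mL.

The beaker also expands: β_container ≈ 3α = 2.67×10⁻⁵ /K
Net overflow = V₀(β_liq − 3α_cont)ΔT
β − 3α = 1.10×10⁻³ − 2.67×10⁻⁵ = 1.0733×10⁻³ /K; ΔT = 53.9 K
ΔV = 821 × 1.0733×10⁻³ × 53.9 = 47.5 mL

47.5 mL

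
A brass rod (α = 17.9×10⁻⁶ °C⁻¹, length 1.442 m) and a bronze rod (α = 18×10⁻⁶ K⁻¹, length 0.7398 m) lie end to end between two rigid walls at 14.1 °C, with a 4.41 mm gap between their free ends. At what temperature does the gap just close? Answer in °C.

α₁L₁ = 2.58118×10⁻⁵ m/K, α₂L₂ = 1.33164×10⁻⁵ m/K → total 3.91282×10⁻⁵ m/K
ΔT = g/(α₁L₁+α₂L₂) = 4.41×10⁻³ / 3.91282×10⁻⁵ = 112.71 K
T = 14.1 + 112.71 = 126.81 °C

T = 127 °C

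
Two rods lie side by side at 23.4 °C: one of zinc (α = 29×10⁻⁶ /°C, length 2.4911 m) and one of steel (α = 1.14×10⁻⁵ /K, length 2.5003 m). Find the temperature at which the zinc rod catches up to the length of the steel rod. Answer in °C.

T = 233.7 °C

Equal length when α₁L₁ΔT − α₂L₂ΔT = L₂ − L₁ = 9.20×10⁻³ m
α₁L₁ = 7.22419×10⁻⁵, α₂L₂ = 2.850342×10⁻⁵ → Δ(αL) = 4.373848×10⁻⁵ m/K
ΔT = 9.20×10⁻³ / 4.373848×10⁻⁵ = 210.341 K, so T = 23.4 + 210.341 = 233.741 °C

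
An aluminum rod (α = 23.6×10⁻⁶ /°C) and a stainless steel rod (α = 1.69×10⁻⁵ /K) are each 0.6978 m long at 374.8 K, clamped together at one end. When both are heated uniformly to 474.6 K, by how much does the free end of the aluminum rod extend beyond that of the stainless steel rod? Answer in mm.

0.467 mm

ΔT = 99.8 K
aluminum: ΔL = 23.6×10⁻⁶ × 0.6978 m × 99.8 = 1.6435×10⁻³ m = 1.6435 mm
stainless steel: ΔL = 1.69×10⁻⁵ × 0.6978 m × 99.8 = 1.1769×10⁻³ m = 1.1769 mm
difference = 1.6435 − 1.1769 = 0.4666 mm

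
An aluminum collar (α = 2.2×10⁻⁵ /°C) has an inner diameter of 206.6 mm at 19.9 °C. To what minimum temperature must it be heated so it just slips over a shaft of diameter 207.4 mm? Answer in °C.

T = 196 °C

Required Δd = 207.4 − 206.6 = 0.8 mm
Δd = αd₀ΔT ⇒ ΔT = Δd/(αd₀) = 0.8 / (2.2×10⁻⁵ × 206.6) = 176.01 K
T_min = 19.9 + 176.01 = 195.91 °C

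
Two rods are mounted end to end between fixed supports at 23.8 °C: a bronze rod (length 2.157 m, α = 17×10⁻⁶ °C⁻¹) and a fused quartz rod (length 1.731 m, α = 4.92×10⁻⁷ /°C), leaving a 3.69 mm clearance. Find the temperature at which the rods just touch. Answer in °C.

α₁L₁ = 3.6669×10⁻⁵ m/K, α₂L₂ = 8.51652×10⁻⁷ m/K → total 3.7520652×10⁻⁵ m/K
ΔT = g/(α₁L₁+α₂L₂) = 3.69×10⁻³ / 3.7520652×10⁻⁵ = 98.35 K
T = 23.8 + 98.35 = 122.15 °C

T = 122 °C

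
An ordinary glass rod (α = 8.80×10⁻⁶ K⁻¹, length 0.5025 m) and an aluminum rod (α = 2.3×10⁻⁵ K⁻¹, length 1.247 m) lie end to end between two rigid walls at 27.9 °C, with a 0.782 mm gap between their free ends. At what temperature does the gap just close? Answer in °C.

T = 51.5 °C

α₁L₁ = 4.422×10⁻⁶ m/K, α₂L₂ = 2.8681×10⁻⁵ m/K → total 3.3103×10⁻⁵ m/K
ΔT = g/(α₁L₁+α₂L₂) = 7.82×10⁻⁴ / 3.3103×10⁻⁵ = 23.623 K
T = 27.9 + 23.623 = 51.523 °C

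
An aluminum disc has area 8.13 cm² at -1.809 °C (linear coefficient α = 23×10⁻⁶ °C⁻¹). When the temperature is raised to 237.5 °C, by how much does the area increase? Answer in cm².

ΔA = 0.0895 cm²

Area coefficient ≈ 2α; |ΔT| = 239.309 K
ΔA = 2αA₀ΔT = 2(23×10⁻⁶)(8.13)(239.309) = 0.0895 cm²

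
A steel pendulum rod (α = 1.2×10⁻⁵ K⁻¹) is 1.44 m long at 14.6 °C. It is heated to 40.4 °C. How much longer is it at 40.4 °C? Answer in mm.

ΔL = 0.446 mm

|ΔT| = |40.4 − 14.6| = 25.8 K
ΔL = αL₀ΔT = (1.2×10⁻⁵)(1.44)(25.8) = 4.46×10⁻⁴ m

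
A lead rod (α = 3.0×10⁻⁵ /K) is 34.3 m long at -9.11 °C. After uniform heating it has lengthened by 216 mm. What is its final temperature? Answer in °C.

T = 201 °C

ΔL = αL₀ΔT ⇒ ΔT = ΔL / (αL₀)
ΔT = 216×10⁻³ m / (3.0×10⁻⁵ × 34.3 m) = 209.91 K
T = -9.11 + 209.91 = 200.80 °C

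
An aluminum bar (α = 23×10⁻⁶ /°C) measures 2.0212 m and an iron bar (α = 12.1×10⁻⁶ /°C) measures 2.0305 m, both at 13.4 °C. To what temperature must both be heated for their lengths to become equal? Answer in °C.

Equal length when α₁L₁ΔT − α₂L₂ΔT = L₂ − L₁ = 9.30×10⁻³ m
α₁L₁ = 4.64876×10⁻⁵, α₂L₂ = 2.456905×10⁻⁵ → Δ(αL) = 2.191855×10⁻⁵ m/K
ΔT = 9.30×10⁻³ / 2.191855×10⁻⁵ = 424.298 K, so T = 13.4 + 424.298 = 437.698 °C

T = 437.7 °C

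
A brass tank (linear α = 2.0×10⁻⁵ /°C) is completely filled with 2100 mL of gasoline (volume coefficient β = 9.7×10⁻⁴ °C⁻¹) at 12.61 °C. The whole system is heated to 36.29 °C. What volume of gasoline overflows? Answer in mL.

The tank also expands: β_container ≈ 3α = 6.0×10⁻⁵ /K
Net overflow = V₀(β_liq − 3α_cont)ΔT
β − 3α = 9.70×10⁻⁴ − 6.0×10⁻⁵ = 9.10×10⁻⁴ /K; ΔT = 23.68 K
ΔV = 2100 × 9.10×10⁻⁴ × 23.68 = 45.3 mL

45.3 mL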